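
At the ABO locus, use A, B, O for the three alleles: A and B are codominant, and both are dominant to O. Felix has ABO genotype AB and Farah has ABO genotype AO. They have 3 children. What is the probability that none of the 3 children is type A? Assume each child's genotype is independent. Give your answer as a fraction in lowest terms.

1/8

ABO cross AB × AO → 1/2 A, 1/4 B, 1/4 AB.
So P(type A) = 1/2 per child.
P(not type A) = 1/2 for one child; (1/2)^3 = 1/8.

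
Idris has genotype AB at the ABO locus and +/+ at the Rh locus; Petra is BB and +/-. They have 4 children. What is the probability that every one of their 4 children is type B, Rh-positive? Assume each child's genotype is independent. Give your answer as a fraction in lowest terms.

1/16

ABO cross AB × BB → 1/2 B, 1/2 AB.
Rh cross +/+ × +/- → 1 Rh+; so P(type B, Rh-positive) = 1/2 × 1 = 1/2 per child.
All 4 independent: (1/2)^4 = 1/16.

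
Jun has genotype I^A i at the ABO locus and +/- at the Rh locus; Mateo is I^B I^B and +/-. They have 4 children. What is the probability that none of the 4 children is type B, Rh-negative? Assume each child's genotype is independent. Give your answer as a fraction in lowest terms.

2401/4096

ABO cross I^A i × I^B I^B → 1/2 B, 1/2 AB.
Rh cross +/- × +/- → 3/4 Rh+, 1/4 Rh-; so P(type B, Rh-negative) = 1/2 × 1/4 = 1/8 per child.
P(not type B, Rh-negative) = 7/8 for one child; (7/8)^4 = 2401/4096.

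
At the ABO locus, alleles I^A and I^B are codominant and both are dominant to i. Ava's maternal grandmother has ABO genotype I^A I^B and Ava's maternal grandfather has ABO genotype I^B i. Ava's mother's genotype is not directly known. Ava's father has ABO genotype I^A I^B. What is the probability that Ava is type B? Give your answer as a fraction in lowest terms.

Ava's mother's ABO genotype from I^A I^B × I^B i: 1/4 I^A I^B, 1/4 I^A i, 1/4 I^B I^B, 1/4 I^B i.
Crossing each possibility with the father I^A I^B and summing P(type B): 1/4·1/4 + 1/4·1/4 + 1/4·1/2 + 1/4·1/2 = 3/8.

3/8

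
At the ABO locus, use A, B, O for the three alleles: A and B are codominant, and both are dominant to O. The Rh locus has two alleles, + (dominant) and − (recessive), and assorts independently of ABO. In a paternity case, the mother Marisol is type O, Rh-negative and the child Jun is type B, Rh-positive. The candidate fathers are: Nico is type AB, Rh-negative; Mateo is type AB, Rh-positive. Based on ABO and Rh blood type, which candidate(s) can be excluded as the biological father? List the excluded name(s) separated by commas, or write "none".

A candidate is excluded only if no genotype consistent with his phenotype could produce a type B, Rh-positive child with a type O, Rh-negative mother.
Nico (type AB, Rh-): no genotype consistent with that phenotype can produce a type-B Rh+ child with a type-O mother.

Nico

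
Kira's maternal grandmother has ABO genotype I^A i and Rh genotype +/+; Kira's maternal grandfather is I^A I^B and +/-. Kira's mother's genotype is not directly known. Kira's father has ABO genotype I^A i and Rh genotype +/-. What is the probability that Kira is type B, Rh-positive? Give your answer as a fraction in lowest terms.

7/64

Kira's mother's ABO genotype from I^A i × I^A I^B: 1/4 I^A I^A, 1/4 I^A I^B, 1/4 I^A i, 1/4 I^B i.
Crossing each possibility with the father I^A i and summing P(type B): 1/4·0 + 1/4·1/4 + 1/4·0 + 1/4·1/4 = 1/8.
Similarly for Rh via the mother's Rh distribution: P(Rh+) = 7/8.
Independent loci: 1/8 × 7/8 = 7/64.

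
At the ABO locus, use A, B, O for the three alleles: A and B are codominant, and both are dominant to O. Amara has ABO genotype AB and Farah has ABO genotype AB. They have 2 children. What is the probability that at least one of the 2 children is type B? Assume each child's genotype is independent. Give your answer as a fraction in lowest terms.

ABO cross AB × AB → 1/4 A, 1/4 B, 1/2 AB.
So P(type B) = 1/4 per child.
P(none) = (3/4)^2 = 9/16; P(at least one) = 1 − 9/16 = 7/16.

7/16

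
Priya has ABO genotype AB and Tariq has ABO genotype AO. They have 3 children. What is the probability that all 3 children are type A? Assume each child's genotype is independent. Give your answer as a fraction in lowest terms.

ABO cross AB × AO → 1/2 A, 1/4 B, 1/4 AB.
So P(type A) = 1/2 per child.
All 3 independent: (1/2)^3 = 1/8.

1/8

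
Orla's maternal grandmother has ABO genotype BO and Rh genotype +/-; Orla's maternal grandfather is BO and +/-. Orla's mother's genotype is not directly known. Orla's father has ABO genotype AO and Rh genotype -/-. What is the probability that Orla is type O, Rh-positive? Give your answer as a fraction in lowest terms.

1/8

Orla's mother's ABO genotype from BO × BO: 1/4 BB, 1/2 BO, 1/4 OO.
Crossing each possibility with the father AO and summing P(type O): 1/4·0 + 1/2·1/4 + 1/4·1/2 = 1/4.
Similarly for Rh via the mother's Rh distribution: P(Rh+) = 1/2.
Independent loci: 1/4 × 1/2 = 1/8.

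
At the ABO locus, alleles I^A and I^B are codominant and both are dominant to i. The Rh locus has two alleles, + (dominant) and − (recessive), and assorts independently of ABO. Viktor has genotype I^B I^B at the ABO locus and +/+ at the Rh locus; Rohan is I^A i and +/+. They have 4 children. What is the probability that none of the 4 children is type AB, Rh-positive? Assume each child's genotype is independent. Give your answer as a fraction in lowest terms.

1/16

ABO cross I^B I^B × I^A i → 1/2 B, 1/2 AB.
Rh cross +/+ × +/+ → 1 Rh+; so P(type AB, Rh-positive) = 1/2 × 1 = 1/2 per child.
P(not type AB, Rh-positive) = 1/2 for one child; (1/2)^4 = 1/16.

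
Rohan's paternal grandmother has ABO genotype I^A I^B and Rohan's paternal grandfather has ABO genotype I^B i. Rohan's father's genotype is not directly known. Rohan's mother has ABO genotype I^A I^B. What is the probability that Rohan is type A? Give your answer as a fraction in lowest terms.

Rohan's father's ABO genotype from I^A I^B × I^B i: 1/4 I^A I^B, 1/4 I^A i, 1/4 I^B I^B, 1/4 I^B i.
Crossing each possibility with the mother I^A I^B and summing P(type A): 1/4·1/4 + 1/4·1/2 + 1/4·0 + 1/4·1/4 = 1/4.

1/4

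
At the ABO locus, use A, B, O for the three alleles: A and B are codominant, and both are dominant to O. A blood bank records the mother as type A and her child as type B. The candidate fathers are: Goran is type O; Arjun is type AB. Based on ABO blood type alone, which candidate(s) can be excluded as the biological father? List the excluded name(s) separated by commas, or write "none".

Goran

A candidate is excluded only if no genotype consistent with his phenotype could produce a type B child with a type A mother.
Goran (type O): no genotype consistent with that phenotype can produce a type-B child with a type-A mother.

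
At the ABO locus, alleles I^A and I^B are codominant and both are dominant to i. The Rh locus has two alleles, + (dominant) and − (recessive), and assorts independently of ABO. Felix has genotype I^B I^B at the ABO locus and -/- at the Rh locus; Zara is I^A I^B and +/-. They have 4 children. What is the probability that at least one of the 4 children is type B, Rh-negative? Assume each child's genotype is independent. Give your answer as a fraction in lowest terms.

ABO cross I^B I^B × I^A I^B → 1/2 B, 1/2 AB.
Rh cross -/- × +/- → 1/2 Rh+, 1/2 Rh-; so P(type B, Rh-negative) = 1/2 × 1/2 = 1/4 per child.
P(none) = (3/4)^4 = 81/256; P(at least one) = 1 − 81/256 = 175/256.

175/256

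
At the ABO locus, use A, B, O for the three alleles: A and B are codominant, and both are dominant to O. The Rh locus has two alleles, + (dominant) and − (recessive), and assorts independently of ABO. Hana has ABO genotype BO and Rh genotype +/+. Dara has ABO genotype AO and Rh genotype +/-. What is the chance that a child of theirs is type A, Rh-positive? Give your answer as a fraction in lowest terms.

ABO cross BO × AO → offspring phenotypes: 1/4 O, 1/4 A, 1/4 B, 1/4 AB.
Rh cross +/+ × +/- → 1 Rh+.
Independent loci: P(type A, Rh-positive) = 1/4 × 1 = 1/4.

1/4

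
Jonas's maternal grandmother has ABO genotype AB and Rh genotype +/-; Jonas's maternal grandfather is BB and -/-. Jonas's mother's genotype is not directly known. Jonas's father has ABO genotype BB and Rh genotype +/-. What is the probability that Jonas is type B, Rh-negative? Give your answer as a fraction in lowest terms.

9/32

Jonas's mother's ABO genotype from AB × BB: 1/2 AB, 1/2 BB.
Crossing each possibility with the father BB and summing P(type B): 1/2·1/2 + 1/2·1 = 3/4.
Similarly for Rh via the mother's Rh distribution: P(Rh-) = 3/8.
Independent loci: 3/4 × 3/8 = 9/32.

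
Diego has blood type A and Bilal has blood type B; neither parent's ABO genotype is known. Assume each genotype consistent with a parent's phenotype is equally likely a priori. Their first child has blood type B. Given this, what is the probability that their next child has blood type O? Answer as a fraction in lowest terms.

Possible genotypes: Diego ∈ {I^A I^A, I^A i}; Bilal ∈ {I^B I^B, I^B i}.
Weight each parental genotype pair by prior × P(type-B child):
  I^A i × I^B I^B: posterior weight 2/3; P(next child type O) = 0.
  I^A i × I^B i: posterior weight 1/3; P(next child type O) = 1/4.
Weighted sum = 1/12.

1/12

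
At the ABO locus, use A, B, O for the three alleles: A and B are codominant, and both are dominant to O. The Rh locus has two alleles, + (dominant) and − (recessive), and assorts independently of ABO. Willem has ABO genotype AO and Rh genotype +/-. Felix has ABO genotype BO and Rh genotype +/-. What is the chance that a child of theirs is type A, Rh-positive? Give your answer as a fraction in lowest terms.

ABO cross AO × BO → offspring phenotypes: 1/4 O, 1/4 A, 1/4 B, 1/4 AB.
Rh cross +/- × +/- → 3/4 Rh+, 1/4 Rh-.
Independent loci: P(type A, Rh-positive) = 1/4 × 3/4 = 3/16.

3/16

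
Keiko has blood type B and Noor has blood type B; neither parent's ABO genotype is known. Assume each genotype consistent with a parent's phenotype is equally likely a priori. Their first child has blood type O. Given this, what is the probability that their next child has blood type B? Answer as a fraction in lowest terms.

Possible genotypes: Keiko ∈ {I^B I^B, I^B i}; Noor ∈ {I^B I^B, I^B i}.
Weight each parental genotype pair by prior × P(type-O child):
  I^B i × I^B i: posterior weight 1; P(next child type B) = 3/4.
Weighted sum = 3/4.

3/4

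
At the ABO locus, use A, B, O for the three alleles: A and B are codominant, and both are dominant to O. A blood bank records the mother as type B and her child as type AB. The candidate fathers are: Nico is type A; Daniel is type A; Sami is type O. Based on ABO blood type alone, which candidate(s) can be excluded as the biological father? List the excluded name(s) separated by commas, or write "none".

Sami

A candidate is excluded only if no genotype consistent with his phenotype could produce a type AB child with a type B mother.
Sami (type O): no genotype consistent with that phenotype can produce a type-AB child with a type-B mother.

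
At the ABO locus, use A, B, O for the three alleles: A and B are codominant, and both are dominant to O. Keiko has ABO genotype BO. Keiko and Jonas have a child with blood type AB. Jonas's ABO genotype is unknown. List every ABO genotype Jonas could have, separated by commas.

For each candidate genotype of Jonas, check whether crossing it with BO can produce every observed child phenotype.
  AA → possible child types {A, AB} ✓
  AB → possible child types {A, B, AB} ✓
  AO → possible child types {O, A, B, AB} ✓
  BB → possible child types {B} ✗
  BO → possible child types {O, B} ✗
  OO → possible child types {O, B} ✗

AA, AB, AO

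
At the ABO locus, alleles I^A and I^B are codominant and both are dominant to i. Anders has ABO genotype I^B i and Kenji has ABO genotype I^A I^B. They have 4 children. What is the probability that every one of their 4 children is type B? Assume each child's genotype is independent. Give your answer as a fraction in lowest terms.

1/16

ABO cross I^B i × I^A I^B → 1/4 A, 1/2 B, 1/4 AB.
So P(type B) = 1/2 per child.
All 4 independent: (1/2)^4 = 1/16.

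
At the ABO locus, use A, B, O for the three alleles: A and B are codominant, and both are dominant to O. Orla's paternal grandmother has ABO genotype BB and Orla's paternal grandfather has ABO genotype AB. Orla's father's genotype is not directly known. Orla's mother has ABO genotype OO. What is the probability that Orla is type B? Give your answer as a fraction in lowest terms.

Orla's father's ABO genotype from BB × AB: 1/2 AB, 1/2 BB.
Crossing each possibility with the mother OO and summing P(type B): 1/2·1/2 + 1/2·1 = 3/4.

3/4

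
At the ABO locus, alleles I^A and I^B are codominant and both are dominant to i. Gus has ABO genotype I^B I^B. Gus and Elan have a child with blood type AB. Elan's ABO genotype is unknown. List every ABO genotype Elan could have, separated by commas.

For each candidate genotype of Elan, check whether crossing it with I^B I^B can produce every observed child phenotype.
  I^A I^A → possible child types {AB} ✓
  I^A I^B → possible child types {B, AB} ✓
  I^A i → possible child types {B, AB} ✓
  I^B I^B → possible child types {B} ✗
  I^B i → possible child types {B} ✗
  i i → possible child types {B} ✗

I^A I^A, I^A I^B, I^A i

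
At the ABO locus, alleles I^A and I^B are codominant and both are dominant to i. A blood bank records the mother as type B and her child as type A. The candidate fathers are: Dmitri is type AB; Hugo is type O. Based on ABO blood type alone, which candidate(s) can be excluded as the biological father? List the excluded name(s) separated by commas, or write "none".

Hugo

A candidate is excluded only if no genotype consistent with his phenotype could produce a type A child with a type B mother.
Hugo (type O): no genotype consistent with that phenotype can produce a type-A child with a type-B mother.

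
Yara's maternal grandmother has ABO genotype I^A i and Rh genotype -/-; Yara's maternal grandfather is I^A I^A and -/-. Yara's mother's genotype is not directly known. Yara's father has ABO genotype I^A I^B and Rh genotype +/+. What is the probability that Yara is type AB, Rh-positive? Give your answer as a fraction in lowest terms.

3/8

Yara's mother's ABO genotype from I^A i × I^A I^A: 1/2 I^A I^A, 1/2 I^A i.
Crossing each possibility with the father I^A I^B and summing P(type AB): 1/2·1/2 + 1/2·1/4 = 3/8.
Similarly for Rh via the mother's Rh distribution: P(Rh+) = 1.
Independent loci: 3/8 × 1 = 3/8.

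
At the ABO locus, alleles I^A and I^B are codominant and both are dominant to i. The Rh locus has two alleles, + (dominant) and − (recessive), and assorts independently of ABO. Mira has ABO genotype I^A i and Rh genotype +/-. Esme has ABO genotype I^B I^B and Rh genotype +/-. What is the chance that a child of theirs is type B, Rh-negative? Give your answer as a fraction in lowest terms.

1/8

ABO cross I^A i × I^B I^B → offspring phenotypes: 1/2 B, 1/2 AB.
Rh cross +/- × +/- → 3/4 Rh+, 1/4 Rh-.
Independent loci: P(type B, Rh-negative) = 1/2 × 1/4 = 1/8.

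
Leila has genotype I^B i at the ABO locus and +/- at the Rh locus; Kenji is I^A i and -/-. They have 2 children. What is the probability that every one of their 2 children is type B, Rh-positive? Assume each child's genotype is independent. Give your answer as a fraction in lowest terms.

ABO cross I^B i × I^A i → 1/4 O, 1/4 A, 1/4 B, 1/4 AB.
Rh cross +/- × -/- → 1/2 Rh+, 1/2 Rh-; so P(type B, Rh-positive) = 1/4 × 1/2 = 1/8 per child.
All 2 independent: (1/8)^2 = 1/64.

1/64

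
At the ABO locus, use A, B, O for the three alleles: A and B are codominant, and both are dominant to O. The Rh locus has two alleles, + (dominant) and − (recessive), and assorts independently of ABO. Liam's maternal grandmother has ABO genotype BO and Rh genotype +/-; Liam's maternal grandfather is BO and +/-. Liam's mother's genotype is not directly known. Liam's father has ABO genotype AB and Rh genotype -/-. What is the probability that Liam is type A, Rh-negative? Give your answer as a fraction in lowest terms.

1/8

Liam's mother's ABO genotype from BO × BO: 1/4 BB, 1/2 BO, 1/4 OO.
Crossing each possibility with the father AB and summing P(type A): 1/4·0 + 1/2·1/4 + 1/4·1/2 = 1/4.
Similarly for Rh via the mother's Rh distribution: P(Rh-) = 1/2.
Independent loci: 1/4 × 1/2 = 1/8.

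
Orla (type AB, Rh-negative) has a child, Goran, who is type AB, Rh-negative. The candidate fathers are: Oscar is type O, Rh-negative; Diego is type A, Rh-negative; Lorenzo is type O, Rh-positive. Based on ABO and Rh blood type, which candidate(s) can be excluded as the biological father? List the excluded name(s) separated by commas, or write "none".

A candidate is excluded only if no genotype consistent with his phenotype could produce a type AB, Rh-negative child with a type AB, Rh-negative mother.
Oscar (type O, Rh-): no genotype consistent with that phenotype can produce a type-AB Rh- child with a type-AB mother.
Lorenzo (type O, Rh+): no genotype consistent with that phenotype can produce a type-AB Rh- child with a type-AB mother.

Oscar, Lorenzo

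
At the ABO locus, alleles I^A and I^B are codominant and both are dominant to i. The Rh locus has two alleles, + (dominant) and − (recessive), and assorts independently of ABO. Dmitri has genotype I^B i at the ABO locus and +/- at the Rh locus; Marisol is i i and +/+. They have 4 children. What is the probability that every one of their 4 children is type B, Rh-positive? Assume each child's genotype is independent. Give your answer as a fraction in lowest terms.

1/16

ABO cross I^B i × i i → 1/2 O, 1/2 B.
Rh cross +/- × +/+ → 1 Rh+; so P(type B, Rh-positive) = 1/2 × 1 = 1/2 per child.
All 4 independent: (1/2)^4 = 1/16.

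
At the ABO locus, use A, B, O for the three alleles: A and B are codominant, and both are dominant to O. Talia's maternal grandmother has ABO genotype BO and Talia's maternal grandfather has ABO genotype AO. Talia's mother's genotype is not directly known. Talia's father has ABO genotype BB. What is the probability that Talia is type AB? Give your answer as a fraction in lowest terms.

1/4

Talia's mother's ABO genotype from BO × AO: 1/4 AB, 1/4 AO, 1/4 BO, 1/4 OO.
Crossing each possibility with the father BB and summing P(type AB): 1/4·1/2 + 1/4·1/2 + 1/4·0 + 1/4·0 = 1/4.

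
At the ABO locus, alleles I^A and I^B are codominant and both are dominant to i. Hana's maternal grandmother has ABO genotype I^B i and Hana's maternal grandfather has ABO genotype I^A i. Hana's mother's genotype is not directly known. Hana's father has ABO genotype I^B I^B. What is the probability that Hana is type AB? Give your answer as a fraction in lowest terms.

1/4

Hana's mother's ABO genotype from I^B i × I^A i: 1/4 I^A I^B, 1/4 I^A i, 1/4 I^B i, 1/4 i i.
Crossing each possibility with the father I^B I^B and summing P(type AB): 1/4·1/2 + 1/4·1/2 + 1/4·0 + 1/4·0 = 1/4.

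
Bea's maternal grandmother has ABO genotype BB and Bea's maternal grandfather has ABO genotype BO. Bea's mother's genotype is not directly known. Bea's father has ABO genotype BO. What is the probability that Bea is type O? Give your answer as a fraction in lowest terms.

1/8

Bea's mother's ABO genotype from BB × BO: 1/2 BB, 1/2 BO.
Crossing each possibility with the father BO and summing P(type O): 1/2·0 + 1/2·1/4 = 1/8.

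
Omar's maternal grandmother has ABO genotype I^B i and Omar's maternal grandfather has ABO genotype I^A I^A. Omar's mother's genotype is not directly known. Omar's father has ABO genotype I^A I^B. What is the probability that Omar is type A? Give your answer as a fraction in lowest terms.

Omar's mother's ABO genotype from I^B i × I^A I^A: 1/2 I^A I^B, 1/2 I^A i.
Crossing each possibility with the father I^A I^B and summing P(type A): 1/2·1/4 + 1/2·1/2 = 3/8.

3/8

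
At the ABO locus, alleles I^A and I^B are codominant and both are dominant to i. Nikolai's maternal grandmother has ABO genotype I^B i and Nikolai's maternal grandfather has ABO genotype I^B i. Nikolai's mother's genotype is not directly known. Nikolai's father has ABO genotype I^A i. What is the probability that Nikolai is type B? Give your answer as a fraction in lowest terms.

1/4

Nikolai's mother's ABO genotype from I^B i × I^B i: 1/4 I^B I^B, 1/2 I^B i, 1/4 i i.
Crossing each possibility with the father I^A i and summing P(type B): 1/4·1/2 + 1/2·1/4 + 1/4·0 = 1/4.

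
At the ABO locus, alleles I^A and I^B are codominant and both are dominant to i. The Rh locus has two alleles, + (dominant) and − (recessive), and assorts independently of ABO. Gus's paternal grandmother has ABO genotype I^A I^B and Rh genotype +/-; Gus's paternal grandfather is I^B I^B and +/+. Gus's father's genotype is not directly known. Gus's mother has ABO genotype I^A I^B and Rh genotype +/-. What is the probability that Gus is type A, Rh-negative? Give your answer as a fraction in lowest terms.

1/64

Gus's father's ABO genotype from I^A I^B × I^B I^B: 1/2 I^A I^B, 1/2 I^B I^B.
Crossing each possibility with the mother I^A I^B and summing P(type A): 1/2·1/4 + 1/2·0 = 1/8.
Similarly for Rh via the father's Rh distribution: P(Rh-) = 1/8.
Independent loci: 1/8 × 1/8 = 1/64.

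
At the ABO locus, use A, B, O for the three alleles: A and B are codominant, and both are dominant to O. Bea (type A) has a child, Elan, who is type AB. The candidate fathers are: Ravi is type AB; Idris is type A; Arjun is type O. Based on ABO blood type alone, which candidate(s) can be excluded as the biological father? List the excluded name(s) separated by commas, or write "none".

A candidate is excluded only if no genotype consistent with his phenotype could produce a type AB child with a type A mother.
Idris (type A): no genotype consistent with that phenotype can produce a type-AB child with a type-A mother.
Arjun (type O): no genotype consistent with that phenotype can produce a type-AB child with a type-A mother.

Idris, Arjun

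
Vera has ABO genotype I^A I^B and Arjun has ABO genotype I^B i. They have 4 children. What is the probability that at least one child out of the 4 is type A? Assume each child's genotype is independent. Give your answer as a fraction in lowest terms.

175/256

ABO cross I^A I^B × I^B i → 1/4 A, 1/2 B, 1/4 AB.
So P(type A) = 1/4 per child.
P(none) = (3/4)^4 = 81/256; P(at least one) = 1 − 81/256 = 175/256.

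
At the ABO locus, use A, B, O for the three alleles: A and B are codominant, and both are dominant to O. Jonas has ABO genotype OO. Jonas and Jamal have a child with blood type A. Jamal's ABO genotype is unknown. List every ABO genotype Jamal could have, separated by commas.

AA, AB, AO

For each candidate genotype of Jamal, check whether crossing it with OO can produce every observed child phenotype.
  AA → possible child types {A} ✓
  AB → possible child types {A, B} ✓
  AO → possible child types {O, A} ✓
  BB → possible child types {B} ✗
  BO → possible child types {O, B} ✗
  OO → possible child types {O} ✗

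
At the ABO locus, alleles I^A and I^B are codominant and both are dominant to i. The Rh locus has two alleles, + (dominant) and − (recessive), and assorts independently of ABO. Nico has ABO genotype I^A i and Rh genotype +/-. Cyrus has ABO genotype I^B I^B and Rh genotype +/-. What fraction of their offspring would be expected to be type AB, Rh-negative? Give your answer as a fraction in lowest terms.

1/8

ABO cross I^A i × I^B I^B → offspring phenotypes: 1/2 B, 1/2 AB.
Rh cross +/- × +/- → 3/4 Rh+, 1/4 Rh-.
Independent loci: P(type AB, Rh-negative) = 1/2 × 1/4 = 1/8.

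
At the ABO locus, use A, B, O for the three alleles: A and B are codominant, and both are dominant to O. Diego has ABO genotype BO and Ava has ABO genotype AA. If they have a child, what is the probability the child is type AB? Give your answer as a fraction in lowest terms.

ABO cross BO × AA → offspring phenotypes: 1/2 A, 1/2 AB.
So P(type AB) = 1/2.

1/2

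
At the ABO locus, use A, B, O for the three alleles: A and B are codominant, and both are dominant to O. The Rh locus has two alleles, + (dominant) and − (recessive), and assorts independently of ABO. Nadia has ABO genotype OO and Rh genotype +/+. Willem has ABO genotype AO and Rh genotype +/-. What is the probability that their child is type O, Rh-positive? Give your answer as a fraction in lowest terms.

1/2

ABO cross OO × AO → offspring phenotypes: 1/2 O, 1/2 A.
Rh cross +/+ × +/- → 1 Rh+.
Independent loci: P(type O, Rh-positive) = 1/2 × 1 = 1/2.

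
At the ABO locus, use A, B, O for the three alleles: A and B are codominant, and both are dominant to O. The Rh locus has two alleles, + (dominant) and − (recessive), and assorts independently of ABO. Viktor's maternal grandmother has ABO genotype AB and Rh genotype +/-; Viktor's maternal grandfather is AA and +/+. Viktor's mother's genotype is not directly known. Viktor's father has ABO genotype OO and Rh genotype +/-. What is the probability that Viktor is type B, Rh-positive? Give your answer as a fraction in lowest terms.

7/32

Viktor's mother's ABO genotype from AB × AA: 1/2 AA, 1/2 AB.
Crossing each possibility with the father OO and summing P(type B): 1/2·0 + 1/2·1/2 = 1/4.
Similarly for Rh via the mother's Rh distribution: P(Rh+) = 7/8.
Independent loci: 1/4 × 7/8 = 7/32.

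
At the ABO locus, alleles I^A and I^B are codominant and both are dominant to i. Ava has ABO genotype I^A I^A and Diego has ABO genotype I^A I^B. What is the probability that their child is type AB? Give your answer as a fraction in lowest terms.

ABO cross I^A I^A × I^A I^B → offspring phenotypes: 1/2 A, 1/2 AB.
So P(type AB) = 1/2.

1/2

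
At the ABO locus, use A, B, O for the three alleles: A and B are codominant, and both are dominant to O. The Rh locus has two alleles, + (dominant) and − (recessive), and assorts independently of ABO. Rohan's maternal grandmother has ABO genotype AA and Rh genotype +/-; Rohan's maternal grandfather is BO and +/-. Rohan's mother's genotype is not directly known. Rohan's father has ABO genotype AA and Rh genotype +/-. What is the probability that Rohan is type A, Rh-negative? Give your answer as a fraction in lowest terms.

Rohan's mother's ABO genotype from AA × BO: 1/2 AB, 1/2 AO.
Crossing each possibility with the father AA and summing P(type A): 1/2·1/2 + 1/2·1 = 3/4.
Similarly for Rh via the mother's Rh distribution: P(Rh-) = 1/4.
Independent loci: 3/4 × 1/4 = 3/16.

3/16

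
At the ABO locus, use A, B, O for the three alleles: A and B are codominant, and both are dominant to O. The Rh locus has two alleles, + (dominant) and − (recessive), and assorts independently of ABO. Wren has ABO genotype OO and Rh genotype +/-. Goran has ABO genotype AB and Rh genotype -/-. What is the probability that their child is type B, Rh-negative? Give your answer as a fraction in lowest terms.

ABO cross OO × AB → offspring phenotypes: 1/2 A, 1/2 B.
Rh cross +/- × -/- → 1/2 Rh+, 1/2 Rh-.
Independent loci: P(type B, Rh-negative) = 1/2 × 1/2 = 1/4.

1/4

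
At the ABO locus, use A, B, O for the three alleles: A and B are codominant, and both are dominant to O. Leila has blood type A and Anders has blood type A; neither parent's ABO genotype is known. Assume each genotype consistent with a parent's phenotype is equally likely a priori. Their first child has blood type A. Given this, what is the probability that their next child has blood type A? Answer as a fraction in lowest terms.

Possible genotypes: Leila ∈ {AA, AO}; Anders ∈ {AA, AO}.
Weight each parental genotype pair by prior × P(type-A child):
  AA × AA: posterior weight 4/15; P(next child type A) = 1.
  AA × AO: posterior weight 4/15; P(next child type A) = 1.
  AO × AA: posterior weight 4/15; P(next child type A) = 1.
  AO × AO: posterior weight 1/5; P(next child type A) = 3/4.
Weighted sum = 19/20.

19/20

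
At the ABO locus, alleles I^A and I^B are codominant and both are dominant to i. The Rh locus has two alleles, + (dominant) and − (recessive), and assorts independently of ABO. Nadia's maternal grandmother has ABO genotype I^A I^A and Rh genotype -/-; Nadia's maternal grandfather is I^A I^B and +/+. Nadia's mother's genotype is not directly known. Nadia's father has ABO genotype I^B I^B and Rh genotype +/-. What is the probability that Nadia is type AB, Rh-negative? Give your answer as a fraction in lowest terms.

3/16

Nadia's mother's ABO genotype from I^A I^A × I^A I^B: 1/2 I^A I^A, 1/2 I^A I^B.
Crossing each possibility with the father I^B I^B and summing P(type AB): 1/2·1 + 1/2·1/2 = 3/4.
Similarly for Rh via the mother's Rh distribution: P(Rh-) = 1/4.
Independent loci: 3/4 × 1/4 = 3/16.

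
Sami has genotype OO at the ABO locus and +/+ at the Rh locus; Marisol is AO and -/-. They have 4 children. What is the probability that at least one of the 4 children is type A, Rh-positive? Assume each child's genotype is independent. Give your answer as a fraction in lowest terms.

ABO cross OO × AO → 1/2 O, 1/2 A.
Rh cross +/+ × -/- → 1 Rh+; so P(type A, Rh-positive) = 1/2 × 1 = 1/2 per child.
P(none) = (1/2)^4 = 1/16; P(at least one) = 1 − 1/16 = 15/16.

15/16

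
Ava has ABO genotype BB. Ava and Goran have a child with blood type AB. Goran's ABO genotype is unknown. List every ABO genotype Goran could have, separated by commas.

For each candidate genotype of Goran, check whether crossing it with BB can produce every observed child phenotype.
  AA → possible child types {AB} ✓
  AB → possible child types {B, AB} ✓
  AO → possible child types {B, AB} ✓
  BB → possible child types {B} ✗
  BO → possible child types {B} ✗
  OO → possible child types {B} ✗

AA, AB, AO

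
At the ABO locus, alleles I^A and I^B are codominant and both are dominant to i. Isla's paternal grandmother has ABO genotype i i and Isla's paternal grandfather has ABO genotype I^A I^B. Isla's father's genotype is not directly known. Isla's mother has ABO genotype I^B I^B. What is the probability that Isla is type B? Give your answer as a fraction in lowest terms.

Isla's father's ABO genotype from i i × I^A I^B: 1/2 I^A i, 1/2 I^B i.
Crossing each possibility with the mother I^B I^B and summing P(type B): 1/2·1/2 + 1/2·1 = 3/4.

3/4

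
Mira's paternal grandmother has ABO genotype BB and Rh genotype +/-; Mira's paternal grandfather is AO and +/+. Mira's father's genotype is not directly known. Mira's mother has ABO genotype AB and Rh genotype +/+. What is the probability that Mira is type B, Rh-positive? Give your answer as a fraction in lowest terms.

Mira's father's ABO genotype from BB × AO: 1/2 AB, 1/2 BO.
Crossing each possibility with the mother AB and summing P(type B): 1/2·1/4 + 1/2·1/2 = 3/8.
Similarly for Rh via the father's Rh distribution: P(Rh+) = 1.
Independent loci: 3/8 × 1 = 3/8.

3/8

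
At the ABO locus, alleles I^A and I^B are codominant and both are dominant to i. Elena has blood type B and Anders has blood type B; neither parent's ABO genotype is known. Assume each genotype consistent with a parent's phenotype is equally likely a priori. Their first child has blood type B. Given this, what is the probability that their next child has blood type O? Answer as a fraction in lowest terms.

1/20

Possible genotypes: Elena ∈ {I^B I^B, I^B i}; Anders ∈ {I^B I^B, I^B i}.
Weight each parental genotype pair by prior × P(type-B child):
  I^B I^B × I^B I^B: posterior weight 4/15; P(next child type O) = 0.
  I^B I^B × I^B i: posterior weight 4/15; P(next child type O) = 0.
  I^B i × I^B I^B: posterior weight 4/15; P(next child type O) = 0.
  I^B i × I^B i: posterior weight 1/5; P(next child type O) = 1/4.
Weighted sum = 1/20.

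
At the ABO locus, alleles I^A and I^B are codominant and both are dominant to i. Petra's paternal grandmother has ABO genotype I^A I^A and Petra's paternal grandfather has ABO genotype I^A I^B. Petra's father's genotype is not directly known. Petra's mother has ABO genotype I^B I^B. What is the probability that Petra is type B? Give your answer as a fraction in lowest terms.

Petra's father's ABO genotype from I^A I^A × I^A I^B: 1/2 I^A I^A, 1/2 I^A I^B.
Crossing each possibility with the mother I^B I^B and summing P(type B): 1/2·0 + 1/2·1/2 = 1/4.

1/4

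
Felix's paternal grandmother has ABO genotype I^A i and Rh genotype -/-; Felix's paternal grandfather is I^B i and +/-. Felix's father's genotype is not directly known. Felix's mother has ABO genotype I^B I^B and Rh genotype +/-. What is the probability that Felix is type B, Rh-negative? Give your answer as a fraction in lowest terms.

9/32

Felix's father's ABO genotype from I^A i × I^B i: 1/4 I^A I^B, 1/4 I^A i, 1/4 I^B i, 1/4 i i.
Crossing each possibility with the mother I^B I^B and summing P(type B): 1/4·1/2 + 1/4·1/2 + 1/4·1 + 1/4·1 = 3/4.
Similarly for Rh via the father's Rh distribution: P(Rh-) = 3/8.
Independent loci: 3/4 × 3/8 = 9/32.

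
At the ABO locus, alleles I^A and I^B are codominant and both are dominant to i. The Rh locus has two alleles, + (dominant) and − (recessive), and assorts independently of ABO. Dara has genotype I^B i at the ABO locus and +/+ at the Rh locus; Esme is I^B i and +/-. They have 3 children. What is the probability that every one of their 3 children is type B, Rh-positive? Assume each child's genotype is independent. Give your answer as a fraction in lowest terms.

27/64

ABO cross I^B i × I^B i → 1/4 O, 3/4 B.
Rh cross +/+ × +/- → 1 Rh+; so P(type B, Rh-positive) = 3/4 × 1 = 3/4 per child.
All 3 independent: (3/4)^3 = 27/64.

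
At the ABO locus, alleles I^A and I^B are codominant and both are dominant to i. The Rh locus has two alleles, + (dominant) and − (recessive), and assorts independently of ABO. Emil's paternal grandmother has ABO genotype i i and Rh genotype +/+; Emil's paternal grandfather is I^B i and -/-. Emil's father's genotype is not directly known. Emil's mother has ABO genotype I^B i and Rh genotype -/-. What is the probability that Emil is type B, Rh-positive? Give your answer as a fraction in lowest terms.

Emil's father's ABO genotype from i i × I^B i: 1/2 I^B i, 1/2 i i.
Crossing each possibility with the mother I^B i and summing P(type B): 1/2·3/4 + 1/2·1/2 = 5/8.
Similarly for Rh via the father's Rh distribution: P(Rh+) = 1/2.
Independent loci: 5/8 × 1/2 = 5/16.

5/16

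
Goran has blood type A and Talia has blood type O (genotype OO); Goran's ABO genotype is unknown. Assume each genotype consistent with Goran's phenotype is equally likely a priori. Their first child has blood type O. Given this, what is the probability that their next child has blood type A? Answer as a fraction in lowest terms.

1/2

Possible genotypes: Goran ∈ {AA, AO}; Talia ∈ {OO}.
Weight each parental genotype pair by prior × P(type-O child):
  AO × OO: posterior weight 1; P(next child type A) = 1/2.
Weighted sum = 1/2.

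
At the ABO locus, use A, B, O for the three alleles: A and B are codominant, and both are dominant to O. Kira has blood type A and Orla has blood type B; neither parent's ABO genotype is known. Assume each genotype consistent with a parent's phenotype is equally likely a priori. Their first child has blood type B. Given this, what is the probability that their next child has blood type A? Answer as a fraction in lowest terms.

1/12

Possible genotypes: Kira ∈ {AA, AO}; Orla ∈ {BB, BO}.
Weight each parental genotype pair by prior × P(type-B child):
  AO × BB: posterior weight 2/3; P(next child type A) = 0.
  AO × BO: posterior weight 1/3; P(next child type A) = 1/4.
Weighted sum = 1/12.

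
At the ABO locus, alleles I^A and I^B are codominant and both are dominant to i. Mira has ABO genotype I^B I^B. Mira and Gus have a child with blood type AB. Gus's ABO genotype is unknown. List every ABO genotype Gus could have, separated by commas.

For each candidate genotype of Gus, check whether crossing it with I^B I^B can produce every observed child phenotype.
  I^A I^A → possible child types {AB} ✓
  I^A I^B → possible child types {B, AB} ✓
  I^A i → possible child types {B, AB} ✓
  I^B I^B → possible child types {B} ✗
  I^B i → possible child types {B} ✗
  i i → possible child types {B} ✗

I^A I^A, I^A I^B, I^A i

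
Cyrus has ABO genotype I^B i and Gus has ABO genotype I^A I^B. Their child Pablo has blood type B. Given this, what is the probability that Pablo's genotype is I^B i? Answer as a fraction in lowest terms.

1/2

Cross I^B i × I^A I^B → 1/4 I^A I^B, 1/4 I^A i, 1/4 I^B I^B, 1/4 I^B i.
Type-B genotypes among offspring: I^B I^B (1/4), I^B i (1/4); total 1/2.
P(I^B i | type B) = (1/4) / (1/2) = 1/2.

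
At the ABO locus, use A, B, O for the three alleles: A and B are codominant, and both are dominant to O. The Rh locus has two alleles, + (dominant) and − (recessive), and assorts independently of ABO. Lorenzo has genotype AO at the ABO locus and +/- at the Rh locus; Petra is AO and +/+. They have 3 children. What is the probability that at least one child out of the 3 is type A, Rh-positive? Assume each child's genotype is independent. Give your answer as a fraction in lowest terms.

63/64

ABO cross AO × AO → 1/4 O, 3/4 A.
Rh cross +/- × +/+ → 1 Rh+; so P(type A, Rh-positive) = 3/4 × 1 = 3/4 per child.
P(none) = (1/4)^3 = 1/64; P(at least one) = 1 − 1/64 = 63/64.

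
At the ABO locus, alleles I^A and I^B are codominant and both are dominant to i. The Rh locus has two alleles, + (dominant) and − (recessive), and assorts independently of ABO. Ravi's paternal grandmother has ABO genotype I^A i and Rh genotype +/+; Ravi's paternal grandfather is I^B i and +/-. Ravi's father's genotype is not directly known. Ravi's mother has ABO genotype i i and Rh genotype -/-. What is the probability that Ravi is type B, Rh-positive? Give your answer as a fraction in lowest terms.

3/16

Ravi's father's ABO genotype from I^A i × I^B i: 1/4 I^A I^B, 1/4 I^A i, 1/4 I^B i, 1/4 i i.
Crossing each possibility with the mother i i and summing P(type B): 1/4·1/2 + 1/4·0 + 1/4·1/2 + 1/4·0 = 1/4.
Similarly for Rh via the father's Rh distribution: P(Rh+) = 3/4.
Independent loci: 1/4 × 3/4 = 3/16.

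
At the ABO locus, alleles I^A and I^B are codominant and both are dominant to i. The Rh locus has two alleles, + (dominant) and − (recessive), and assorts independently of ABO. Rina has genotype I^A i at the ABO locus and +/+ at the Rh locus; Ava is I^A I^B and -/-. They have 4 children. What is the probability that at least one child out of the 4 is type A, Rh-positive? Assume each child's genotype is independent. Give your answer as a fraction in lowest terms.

15/16

ABO cross I^A i × I^A I^B → 1/2 A, 1/4 B, 1/4 AB.
Rh cross +/+ × -/- → 1 Rh+; so P(type A, Rh-positive) = 1/2 × 1 = 1/2 per child.
P(none) = (1/2)^4 = 1/16; P(at least one) = 1 − 1/16 = 15/16.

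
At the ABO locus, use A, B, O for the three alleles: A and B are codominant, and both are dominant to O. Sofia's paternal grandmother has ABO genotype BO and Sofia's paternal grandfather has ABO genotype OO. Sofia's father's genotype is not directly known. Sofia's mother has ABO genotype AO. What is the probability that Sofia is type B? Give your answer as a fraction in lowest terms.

Sofia's father's ABO genotype from BO × OO: 1/2 BO, 1/2 OO.
Crossing each possibility with the mother AO and summing P(type B): 1/2·1/4 + 1/2·0 = 1/8.

1/8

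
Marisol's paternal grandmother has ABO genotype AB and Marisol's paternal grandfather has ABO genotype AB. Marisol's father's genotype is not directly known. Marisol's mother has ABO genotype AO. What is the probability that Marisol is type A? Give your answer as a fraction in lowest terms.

Marisol's father's ABO genotype from AB × AB: 1/4 AA, 1/2 AB, 1/4 BB.
Crossing each possibility with the mother AO and summing P(type A): 1/4·1 + 1/2·1/2 + 1/4·0 = 1/2.

1/2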